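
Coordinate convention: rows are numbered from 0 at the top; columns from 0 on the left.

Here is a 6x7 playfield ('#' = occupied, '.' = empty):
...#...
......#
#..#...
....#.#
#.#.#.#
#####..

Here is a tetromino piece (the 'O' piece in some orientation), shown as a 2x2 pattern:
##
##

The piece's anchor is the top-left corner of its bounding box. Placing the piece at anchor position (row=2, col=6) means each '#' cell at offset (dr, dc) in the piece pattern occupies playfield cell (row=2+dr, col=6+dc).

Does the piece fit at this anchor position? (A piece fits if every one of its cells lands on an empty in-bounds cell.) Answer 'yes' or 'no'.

Answer: no

Derivation:
Check each piece cell at anchor (2, 6):
  offset (0,0) -> (2,6): empty -> OK
  offset (0,1) -> (2,7): out of bounds -> FAIL
  offset (1,0) -> (3,6): occupied ('#') -> FAIL
  offset (1,1) -> (3,7): out of bounds -> FAIL
All cells valid: no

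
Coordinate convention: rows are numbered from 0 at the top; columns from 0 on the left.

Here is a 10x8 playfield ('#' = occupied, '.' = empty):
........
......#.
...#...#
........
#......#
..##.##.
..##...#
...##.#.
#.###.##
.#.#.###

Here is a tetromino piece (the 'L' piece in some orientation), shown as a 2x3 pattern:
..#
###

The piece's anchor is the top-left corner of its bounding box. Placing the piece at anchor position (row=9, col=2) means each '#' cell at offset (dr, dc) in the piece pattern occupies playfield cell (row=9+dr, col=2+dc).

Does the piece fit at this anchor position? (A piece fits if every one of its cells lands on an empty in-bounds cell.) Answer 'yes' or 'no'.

Answer: no

Derivation:
Check each piece cell at anchor (9, 2):
  offset (0,2) -> (9,4): empty -> OK
  offset (1,0) -> (10,2): out of bounds -> FAIL
  offset (1,1) -> (10,3): out of bounds -> FAIL
  offset (1,2) -> (10,4): out of bounds -> FAIL
All cells valid: no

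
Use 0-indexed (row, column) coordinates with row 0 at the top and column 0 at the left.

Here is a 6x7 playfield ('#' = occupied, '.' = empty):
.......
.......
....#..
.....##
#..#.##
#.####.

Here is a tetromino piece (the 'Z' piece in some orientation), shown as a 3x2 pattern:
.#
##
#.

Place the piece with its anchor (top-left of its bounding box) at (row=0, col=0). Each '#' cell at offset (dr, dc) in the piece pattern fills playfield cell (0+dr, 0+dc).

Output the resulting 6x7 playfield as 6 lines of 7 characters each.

Answer: .#.....
##.....
#...#..
.....##
#..#.##
#.####.

Derivation:
Fill (0+0,0+1) = (0,1)
Fill (0+1,0+0) = (1,0)
Fill (0+1,0+1) = (1,1)
Fill (0+2,0+0) = (2,0)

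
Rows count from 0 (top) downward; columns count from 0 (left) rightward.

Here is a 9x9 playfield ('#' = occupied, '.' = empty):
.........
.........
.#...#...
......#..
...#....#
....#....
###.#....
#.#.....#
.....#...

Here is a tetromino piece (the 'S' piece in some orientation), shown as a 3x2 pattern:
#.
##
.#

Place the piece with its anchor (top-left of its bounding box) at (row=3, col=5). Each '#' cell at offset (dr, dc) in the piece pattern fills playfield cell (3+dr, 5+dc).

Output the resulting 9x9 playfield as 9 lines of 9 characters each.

Fill (3+0,5+0) = (3,5)
Fill (3+1,5+0) = (4,5)
Fill (3+1,5+1) = (4,6)
Fill (3+2,5+1) = (5,6)

Answer: .........
.........
.#...#...
.....##..
...#.##.#
....#.#..
###.#....
#.#.....#
.....#...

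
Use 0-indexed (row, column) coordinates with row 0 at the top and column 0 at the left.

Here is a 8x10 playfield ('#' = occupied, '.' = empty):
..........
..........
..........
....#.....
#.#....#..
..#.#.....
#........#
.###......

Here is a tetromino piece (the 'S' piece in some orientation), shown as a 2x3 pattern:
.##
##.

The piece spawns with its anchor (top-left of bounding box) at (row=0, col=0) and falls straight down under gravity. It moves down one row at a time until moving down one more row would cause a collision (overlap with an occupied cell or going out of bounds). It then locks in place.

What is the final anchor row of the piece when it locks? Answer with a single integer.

Spawn at (row=0, col=0). Try each row:
  row 0: fits
  row 1: fits
  row 2: fits
  row 3: blocked -> lock at row 2

Answer: 2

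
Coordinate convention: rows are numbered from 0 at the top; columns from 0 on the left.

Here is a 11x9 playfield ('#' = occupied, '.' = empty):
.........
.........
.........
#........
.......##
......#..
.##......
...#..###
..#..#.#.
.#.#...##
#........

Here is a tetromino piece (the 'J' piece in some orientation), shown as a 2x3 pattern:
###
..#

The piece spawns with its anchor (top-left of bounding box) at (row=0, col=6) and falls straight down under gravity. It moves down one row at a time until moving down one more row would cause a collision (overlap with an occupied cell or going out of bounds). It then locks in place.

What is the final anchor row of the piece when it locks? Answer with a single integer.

Spawn at (row=0, col=6). Try each row:
  row 0: fits
  row 1: fits
  row 2: fits
  row 3: blocked -> lock at row 2

Answer: 2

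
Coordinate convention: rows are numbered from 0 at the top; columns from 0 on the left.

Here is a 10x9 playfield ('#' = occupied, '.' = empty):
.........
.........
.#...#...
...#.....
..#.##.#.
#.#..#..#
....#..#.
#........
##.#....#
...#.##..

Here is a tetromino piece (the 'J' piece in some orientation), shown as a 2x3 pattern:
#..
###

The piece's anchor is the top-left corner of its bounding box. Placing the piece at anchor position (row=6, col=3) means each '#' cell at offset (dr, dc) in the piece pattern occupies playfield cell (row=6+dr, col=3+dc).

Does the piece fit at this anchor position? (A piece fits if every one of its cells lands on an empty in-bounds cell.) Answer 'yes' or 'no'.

Answer: yes

Derivation:
Check each piece cell at anchor (6, 3):
  offset (0,0) -> (6,3): empty -> OK
  offset (1,0) -> (7,3): empty -> OK
  offset (1,1) -> (7,4): empty -> OK
  offset (1,2) -> (7,5): empty -> OK
All cells valid: yes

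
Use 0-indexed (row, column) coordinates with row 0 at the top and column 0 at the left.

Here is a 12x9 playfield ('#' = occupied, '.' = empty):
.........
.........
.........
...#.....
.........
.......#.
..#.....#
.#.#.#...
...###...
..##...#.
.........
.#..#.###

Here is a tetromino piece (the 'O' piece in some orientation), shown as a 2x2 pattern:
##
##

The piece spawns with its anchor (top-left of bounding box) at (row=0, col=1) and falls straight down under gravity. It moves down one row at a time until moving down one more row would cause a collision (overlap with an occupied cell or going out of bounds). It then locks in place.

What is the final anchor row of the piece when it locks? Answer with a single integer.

Spawn at (row=0, col=1). Try each row:
  row 0: fits
  row 1: fits
  row 2: fits
  row 3: fits
  row 4: fits
  row 5: blocked -> lock at row 4

Answer: 4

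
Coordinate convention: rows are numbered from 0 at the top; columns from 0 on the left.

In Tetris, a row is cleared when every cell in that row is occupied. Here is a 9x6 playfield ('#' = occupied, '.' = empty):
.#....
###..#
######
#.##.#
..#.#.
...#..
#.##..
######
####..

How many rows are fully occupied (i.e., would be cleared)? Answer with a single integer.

Answer: 2

Derivation:
Check each row:
  row 0: 5 empty cells -> not full
  row 1: 2 empty cells -> not full
  row 2: 0 empty cells -> FULL (clear)
  row 3: 2 empty cells -> not full
  row 4: 4 empty cells -> not full
  row 5: 5 empty cells -> not full
  row 6: 3 empty cells -> not full
  row 7: 0 empty cells -> FULL (clear)
  row 8: 2 empty cells -> not full
Total rows cleared: 2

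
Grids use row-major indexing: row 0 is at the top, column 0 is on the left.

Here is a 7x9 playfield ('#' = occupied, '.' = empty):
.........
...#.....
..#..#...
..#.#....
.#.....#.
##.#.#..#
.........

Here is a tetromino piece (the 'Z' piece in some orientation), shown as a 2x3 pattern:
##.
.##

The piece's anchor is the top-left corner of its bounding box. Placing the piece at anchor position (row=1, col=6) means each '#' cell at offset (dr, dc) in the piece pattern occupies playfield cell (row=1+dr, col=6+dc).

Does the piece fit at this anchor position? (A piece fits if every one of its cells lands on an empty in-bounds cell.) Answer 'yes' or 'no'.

Check each piece cell at anchor (1, 6):
  offset (0,0) -> (1,6): empty -> OK
  offset (0,1) -> (1,7): empty -> OK
  offset (1,1) -> (2,7): empty -> OK
  offset (1,2) -> (2,8): empty -> OK
All cells valid: yes

Answer: yes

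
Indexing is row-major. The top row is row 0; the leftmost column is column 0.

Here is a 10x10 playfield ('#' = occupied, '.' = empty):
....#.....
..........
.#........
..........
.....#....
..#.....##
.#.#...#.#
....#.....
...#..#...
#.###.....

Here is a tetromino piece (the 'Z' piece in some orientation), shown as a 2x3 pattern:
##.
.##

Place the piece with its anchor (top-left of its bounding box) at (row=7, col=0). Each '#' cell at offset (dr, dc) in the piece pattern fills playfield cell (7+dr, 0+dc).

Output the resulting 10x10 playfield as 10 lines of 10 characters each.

Answer: ....#.....
..........
.#........
..........
.....#....
..#.....##
.#.#...#.#
##..#.....
.###..#...
#.###.....

Derivation:
Fill (7+0,0+0) = (7,0)
Fill (7+0,0+1) = (7,1)
Fill (7+1,0+1) = (8,1)
Fill (7+1,0+2) = (8,2)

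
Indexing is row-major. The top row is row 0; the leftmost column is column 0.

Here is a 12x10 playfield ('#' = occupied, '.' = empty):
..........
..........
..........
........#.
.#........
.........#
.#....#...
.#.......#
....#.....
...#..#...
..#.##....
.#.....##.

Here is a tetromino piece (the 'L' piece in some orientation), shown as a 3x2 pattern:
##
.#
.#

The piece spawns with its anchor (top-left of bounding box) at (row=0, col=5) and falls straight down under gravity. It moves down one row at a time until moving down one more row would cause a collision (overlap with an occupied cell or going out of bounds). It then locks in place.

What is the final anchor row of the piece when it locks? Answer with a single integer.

Answer: 3

Derivation:
Spawn at (row=0, col=5). Try each row:
  row 0: fits
  row 1: fits
  row 2: fits
  row 3: fits
  row 4: blocked -> lock at row 3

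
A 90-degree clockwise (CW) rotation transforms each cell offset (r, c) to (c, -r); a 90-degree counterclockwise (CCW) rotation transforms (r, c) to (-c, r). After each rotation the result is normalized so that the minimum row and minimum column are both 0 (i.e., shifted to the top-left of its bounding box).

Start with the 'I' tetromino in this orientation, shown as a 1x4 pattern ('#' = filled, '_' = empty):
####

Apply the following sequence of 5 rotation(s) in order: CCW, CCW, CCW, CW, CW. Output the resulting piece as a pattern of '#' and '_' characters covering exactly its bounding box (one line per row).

Answer: #
#
#
#

Derivation:
Start:
####
After rotation 1 (CCW):
#
#
#
#
After rotation 2 (CCW):
####
After rotation 3 (CCW):
#
#
#
#
After rotation 4 (CW):
####
After rotation 5 (CW):
#
#
#
#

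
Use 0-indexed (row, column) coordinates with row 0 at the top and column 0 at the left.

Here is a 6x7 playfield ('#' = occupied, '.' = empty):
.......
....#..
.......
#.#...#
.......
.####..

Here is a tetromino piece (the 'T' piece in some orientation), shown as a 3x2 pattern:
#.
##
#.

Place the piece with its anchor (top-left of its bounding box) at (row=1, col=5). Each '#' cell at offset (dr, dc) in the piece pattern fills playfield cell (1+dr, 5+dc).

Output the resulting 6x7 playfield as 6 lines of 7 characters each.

Answer: .......
....##.
.....##
#.#..##
.......
.####..

Derivation:
Fill (1+0,5+0) = (1,5)
Fill (1+1,5+0) = (2,5)
Fill (1+1,5+1) = (2,6)
Fill (1+2,5+0) = (3,5)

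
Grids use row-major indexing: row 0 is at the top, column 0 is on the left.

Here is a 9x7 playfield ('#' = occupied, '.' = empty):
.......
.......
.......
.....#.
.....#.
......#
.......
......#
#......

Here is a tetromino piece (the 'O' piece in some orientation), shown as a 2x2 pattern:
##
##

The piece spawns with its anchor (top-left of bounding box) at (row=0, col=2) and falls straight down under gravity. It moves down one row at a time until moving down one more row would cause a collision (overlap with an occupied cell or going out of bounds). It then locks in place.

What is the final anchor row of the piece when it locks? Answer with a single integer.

Spawn at (row=0, col=2). Try each row:
  row 0: fits
  row 1: fits
  row 2: fits
  row 3: fits
  row 4: fits
  row 5: fits
  row 6: fits
  row 7: fits
  row 8: blocked -> lock at row 7

Answer: 7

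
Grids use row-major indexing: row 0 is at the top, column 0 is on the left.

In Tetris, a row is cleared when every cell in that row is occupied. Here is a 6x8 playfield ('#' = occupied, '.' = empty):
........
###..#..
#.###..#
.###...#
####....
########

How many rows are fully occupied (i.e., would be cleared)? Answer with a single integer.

Check each row:
  row 0: 8 empty cells -> not full
  row 1: 4 empty cells -> not full
  row 2: 3 empty cells -> not full
  row 3: 4 empty cells -> not full
  row 4: 4 empty cells -> not full
  row 5: 0 empty cells -> FULL (clear)
Total rows cleared: 1

Answer: 1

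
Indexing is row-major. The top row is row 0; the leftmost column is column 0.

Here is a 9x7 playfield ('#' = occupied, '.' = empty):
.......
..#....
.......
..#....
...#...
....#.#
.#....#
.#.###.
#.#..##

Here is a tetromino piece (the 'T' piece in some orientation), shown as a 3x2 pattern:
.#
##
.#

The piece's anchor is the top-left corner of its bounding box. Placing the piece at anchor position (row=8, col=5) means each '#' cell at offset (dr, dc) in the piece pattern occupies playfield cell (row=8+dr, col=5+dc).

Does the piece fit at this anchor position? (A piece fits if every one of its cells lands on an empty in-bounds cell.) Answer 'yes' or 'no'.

Check each piece cell at anchor (8, 5):
  offset (0,1) -> (8,6): occupied ('#') -> FAIL
  offset (1,0) -> (9,5): out of bounds -> FAIL
  offset (1,1) -> (9,6): out of bounds -> FAIL
  offset (2,1) -> (10,6): out of bounds -> FAIL
All cells valid: no

Answer: no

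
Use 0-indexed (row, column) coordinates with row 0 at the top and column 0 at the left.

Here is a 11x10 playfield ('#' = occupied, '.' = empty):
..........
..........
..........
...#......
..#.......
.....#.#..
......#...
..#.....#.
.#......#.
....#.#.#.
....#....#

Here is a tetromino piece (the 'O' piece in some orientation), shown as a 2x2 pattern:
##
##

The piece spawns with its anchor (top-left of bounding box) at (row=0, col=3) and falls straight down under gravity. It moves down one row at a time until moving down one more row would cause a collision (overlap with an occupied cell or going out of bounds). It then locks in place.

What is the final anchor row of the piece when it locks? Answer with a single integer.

Spawn at (row=0, col=3). Try each row:
  row 0: fits
  row 1: fits
  row 2: blocked -> lock at row 1

Answer: 1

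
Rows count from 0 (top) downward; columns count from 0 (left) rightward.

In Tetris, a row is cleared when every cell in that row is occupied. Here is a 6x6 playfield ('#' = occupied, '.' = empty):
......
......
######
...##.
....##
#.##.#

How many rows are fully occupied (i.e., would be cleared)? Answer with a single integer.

Check each row:
  row 0: 6 empty cells -> not full
  row 1: 6 empty cells -> not full
  row 2: 0 empty cells -> FULL (clear)
  row 3: 4 empty cells -> not full
  row 4: 4 empty cells -> not full
  row 5: 2 empty cells -> not full
Total rows cleared: 1

Answer: 1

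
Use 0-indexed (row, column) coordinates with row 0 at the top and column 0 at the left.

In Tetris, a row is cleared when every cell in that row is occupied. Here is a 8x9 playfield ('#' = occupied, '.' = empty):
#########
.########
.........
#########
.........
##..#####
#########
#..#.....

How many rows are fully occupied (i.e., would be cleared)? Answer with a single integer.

Check each row:
  row 0: 0 empty cells -> FULL (clear)
  row 1: 1 empty cell -> not full
  row 2: 9 empty cells -> not full
  row 3: 0 empty cells -> FULL (clear)
  row 4: 9 empty cells -> not full
  row 5: 2 empty cells -> not full
  row 6: 0 empty cells -> FULL (clear)
  row 7: 7 empty cells -> not full
Total rows cleared: 3

Answer: 3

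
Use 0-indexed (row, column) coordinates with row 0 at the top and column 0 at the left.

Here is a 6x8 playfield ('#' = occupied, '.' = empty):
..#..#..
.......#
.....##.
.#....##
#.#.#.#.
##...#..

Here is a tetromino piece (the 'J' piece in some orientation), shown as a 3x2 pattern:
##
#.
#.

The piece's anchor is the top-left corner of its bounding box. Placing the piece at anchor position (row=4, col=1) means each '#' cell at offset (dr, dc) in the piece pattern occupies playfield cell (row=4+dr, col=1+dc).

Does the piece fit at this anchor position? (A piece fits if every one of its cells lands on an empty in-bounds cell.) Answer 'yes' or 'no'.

Check each piece cell at anchor (4, 1):
  offset (0,0) -> (4,1): empty -> OK
  offset (0,1) -> (4,2): occupied ('#') -> FAIL
  offset (1,0) -> (5,1): occupied ('#') -> FAIL
  offset (2,0) -> (6,1): out of bounds -> FAIL
All cells valid: no

Answer: no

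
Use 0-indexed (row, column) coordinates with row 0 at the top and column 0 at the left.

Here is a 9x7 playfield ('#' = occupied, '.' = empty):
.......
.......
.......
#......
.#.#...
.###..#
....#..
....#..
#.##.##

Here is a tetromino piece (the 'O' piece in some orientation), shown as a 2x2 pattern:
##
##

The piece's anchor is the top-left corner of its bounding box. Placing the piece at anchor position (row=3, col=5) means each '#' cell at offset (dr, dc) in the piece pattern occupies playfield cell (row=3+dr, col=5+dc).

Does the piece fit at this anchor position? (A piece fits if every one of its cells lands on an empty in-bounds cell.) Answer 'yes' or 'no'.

Answer: yes

Derivation:
Check each piece cell at anchor (3, 5):
  offset (0,0) -> (3,5): empty -> OK
  offset (0,1) -> (3,6): empty -> OK
  offset (1,0) -> (4,5): empty -> OK
  offset (1,1) -> (4,6): empty -> OK
All cells valid: yes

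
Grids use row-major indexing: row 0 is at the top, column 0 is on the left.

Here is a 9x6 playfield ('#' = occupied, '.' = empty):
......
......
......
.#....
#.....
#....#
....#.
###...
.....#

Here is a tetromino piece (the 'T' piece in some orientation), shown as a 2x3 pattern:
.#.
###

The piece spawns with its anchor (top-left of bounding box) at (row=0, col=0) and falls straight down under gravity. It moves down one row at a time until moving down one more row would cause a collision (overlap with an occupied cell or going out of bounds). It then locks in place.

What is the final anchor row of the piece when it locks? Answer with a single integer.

Answer: 1

Derivation:
Spawn at (row=0, col=0). Try each row:
  row 0: fits
  row 1: fits
  row 2: blocked -> lock at row 1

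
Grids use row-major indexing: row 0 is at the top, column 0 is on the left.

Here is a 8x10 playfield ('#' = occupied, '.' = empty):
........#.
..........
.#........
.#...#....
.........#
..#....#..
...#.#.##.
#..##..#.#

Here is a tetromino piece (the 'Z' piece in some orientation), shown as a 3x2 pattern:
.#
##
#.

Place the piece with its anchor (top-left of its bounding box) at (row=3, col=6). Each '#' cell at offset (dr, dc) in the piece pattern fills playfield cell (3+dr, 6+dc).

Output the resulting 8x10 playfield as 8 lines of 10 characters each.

Answer: ........#.
..........
.#........
.#...#.#..
......##.#
..#...##..
...#.#.##.
#..##..#.#

Derivation:
Fill (3+0,6+1) = (3,7)
Fill (3+1,6+0) = (4,6)
Fill (3+1,6+1) = (4,7)
Fill (3+2,6+0) = (5,6)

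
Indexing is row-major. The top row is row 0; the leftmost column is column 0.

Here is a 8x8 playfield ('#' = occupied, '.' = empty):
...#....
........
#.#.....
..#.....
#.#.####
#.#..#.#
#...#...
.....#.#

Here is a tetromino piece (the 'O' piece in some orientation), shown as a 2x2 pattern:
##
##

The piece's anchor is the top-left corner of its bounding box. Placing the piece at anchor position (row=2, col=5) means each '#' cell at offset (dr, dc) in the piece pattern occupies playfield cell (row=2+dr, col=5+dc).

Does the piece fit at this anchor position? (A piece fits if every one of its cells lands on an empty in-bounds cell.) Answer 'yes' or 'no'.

Check each piece cell at anchor (2, 5):
  offset (0,0) -> (2,5): empty -> OK
  offset (0,1) -> (2,6): empty -> OK
  offset (1,0) -> (3,5): empty -> OK
  offset (1,1) -> (3,6): empty -> OK
All cells valid: yes

Answer: yes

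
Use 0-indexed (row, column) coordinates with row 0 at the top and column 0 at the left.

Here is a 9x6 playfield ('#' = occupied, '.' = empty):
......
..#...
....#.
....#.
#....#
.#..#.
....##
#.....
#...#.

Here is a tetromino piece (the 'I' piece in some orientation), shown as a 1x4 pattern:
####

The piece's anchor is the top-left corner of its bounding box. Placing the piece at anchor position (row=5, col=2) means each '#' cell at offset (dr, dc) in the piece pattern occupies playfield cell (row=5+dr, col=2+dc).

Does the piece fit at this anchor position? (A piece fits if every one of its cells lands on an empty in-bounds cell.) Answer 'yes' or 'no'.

Check each piece cell at anchor (5, 2):
  offset (0,0) -> (5,2): empty -> OK
  offset (0,1) -> (5,3): empty -> OK
  offset (0,2) -> (5,4): occupied ('#') -> FAIL
  offset (0,3) -> (5,5): empty -> OK
All cells valid: no

Answer: no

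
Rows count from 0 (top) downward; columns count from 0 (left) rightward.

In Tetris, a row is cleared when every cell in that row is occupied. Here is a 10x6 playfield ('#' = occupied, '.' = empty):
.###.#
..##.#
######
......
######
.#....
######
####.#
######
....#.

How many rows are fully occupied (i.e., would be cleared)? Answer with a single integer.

Answer: 4

Derivation:
Check each row:
  row 0: 2 empty cells -> not full
  row 1: 3 empty cells -> not full
  row 2: 0 empty cells -> FULL (clear)
  row 3: 6 empty cells -> not full
  row 4: 0 empty cells -> FULL (clear)
  row 5: 5 empty cells -> not full
  row 6: 0 empty cells -> FULL (clear)
  row 7: 1 empty cell -> not full
  row 8: 0 empty cells -> FULL (clear)
  row 9: 5 empty cells -> not full
Total rows cleared: 4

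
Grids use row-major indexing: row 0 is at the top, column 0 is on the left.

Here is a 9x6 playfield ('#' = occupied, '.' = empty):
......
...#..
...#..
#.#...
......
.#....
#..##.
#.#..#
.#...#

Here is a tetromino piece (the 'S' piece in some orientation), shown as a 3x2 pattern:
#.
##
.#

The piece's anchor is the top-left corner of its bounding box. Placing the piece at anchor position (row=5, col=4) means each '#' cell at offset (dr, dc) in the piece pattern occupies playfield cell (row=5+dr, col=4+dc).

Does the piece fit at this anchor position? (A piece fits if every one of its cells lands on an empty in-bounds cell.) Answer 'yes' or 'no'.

Check each piece cell at anchor (5, 4):
  offset (0,0) -> (5,4): empty -> OK
  offset (1,0) -> (6,4): occupied ('#') -> FAIL
  offset (1,1) -> (6,5): empty -> OK
  offset (2,1) -> (7,5): occupied ('#') -> FAIL
All cells valid: no

Answer: no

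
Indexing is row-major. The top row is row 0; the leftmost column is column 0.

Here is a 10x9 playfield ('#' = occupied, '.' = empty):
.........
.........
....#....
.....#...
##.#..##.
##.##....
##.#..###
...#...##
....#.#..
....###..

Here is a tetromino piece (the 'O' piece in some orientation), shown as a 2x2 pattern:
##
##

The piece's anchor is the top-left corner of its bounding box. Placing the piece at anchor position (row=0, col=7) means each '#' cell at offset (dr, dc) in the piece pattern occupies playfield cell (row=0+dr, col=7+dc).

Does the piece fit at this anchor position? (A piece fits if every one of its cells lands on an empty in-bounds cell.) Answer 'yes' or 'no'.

Answer: yes

Derivation:
Check each piece cell at anchor (0, 7):
  offset (0,0) -> (0,7): empty -> OK
  offset (0,1) -> (0,8): empty -> OK
  offset (1,0) -> (1,7): empty -> OK
  offset (1,1) -> (1,8): empty -> OK
All cells valid: yes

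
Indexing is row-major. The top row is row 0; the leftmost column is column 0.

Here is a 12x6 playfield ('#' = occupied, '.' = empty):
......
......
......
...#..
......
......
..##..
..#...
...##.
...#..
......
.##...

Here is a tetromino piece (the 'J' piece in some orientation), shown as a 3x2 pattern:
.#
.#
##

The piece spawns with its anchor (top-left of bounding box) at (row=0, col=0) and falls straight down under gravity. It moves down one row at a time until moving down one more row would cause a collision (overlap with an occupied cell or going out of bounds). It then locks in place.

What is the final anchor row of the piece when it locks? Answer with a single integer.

Spawn at (row=0, col=0). Try each row:
  row 0: fits
  row 1: fits
  row 2: fits
  row 3: fits
  row 4: fits
  row 5: fits
  row 6: fits
  row 7: fits
  row 8: fits
  row 9: blocked -> lock at row 8

Answer: 8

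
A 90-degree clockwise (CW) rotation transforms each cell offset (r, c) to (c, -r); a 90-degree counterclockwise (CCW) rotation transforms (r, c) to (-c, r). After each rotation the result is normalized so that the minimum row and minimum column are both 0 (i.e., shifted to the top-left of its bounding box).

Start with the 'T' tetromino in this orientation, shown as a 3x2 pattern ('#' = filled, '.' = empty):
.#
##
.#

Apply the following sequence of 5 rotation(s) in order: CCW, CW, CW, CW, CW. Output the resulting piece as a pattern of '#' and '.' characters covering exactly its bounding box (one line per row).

Start:
.#
##
.#
After rotation 1 (CCW):
###
.#.
After rotation 2 (CW):
.#
##
.#
After rotation 3 (CW):
.#.
###
After rotation 4 (CW):
#.
##
#.
After rotation 5 (CW):
###
.#.

Answer: ###
.#.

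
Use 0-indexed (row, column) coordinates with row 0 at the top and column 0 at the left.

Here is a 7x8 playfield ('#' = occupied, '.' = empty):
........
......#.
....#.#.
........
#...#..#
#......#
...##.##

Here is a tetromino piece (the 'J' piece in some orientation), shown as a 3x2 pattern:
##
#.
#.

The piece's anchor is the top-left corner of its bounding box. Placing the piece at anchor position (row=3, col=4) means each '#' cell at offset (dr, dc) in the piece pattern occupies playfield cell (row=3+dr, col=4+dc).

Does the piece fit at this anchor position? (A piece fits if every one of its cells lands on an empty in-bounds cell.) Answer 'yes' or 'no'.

Answer: no

Derivation:
Check each piece cell at anchor (3, 4):
  offset (0,0) -> (3,4): empty -> OK
  offset (0,1) -> (3,5): empty -> OK
  offset (1,0) -> (4,4): occupied ('#') -> FAIL
  offset (2,0) -> (5,4): empty -> OK
All cells valid: no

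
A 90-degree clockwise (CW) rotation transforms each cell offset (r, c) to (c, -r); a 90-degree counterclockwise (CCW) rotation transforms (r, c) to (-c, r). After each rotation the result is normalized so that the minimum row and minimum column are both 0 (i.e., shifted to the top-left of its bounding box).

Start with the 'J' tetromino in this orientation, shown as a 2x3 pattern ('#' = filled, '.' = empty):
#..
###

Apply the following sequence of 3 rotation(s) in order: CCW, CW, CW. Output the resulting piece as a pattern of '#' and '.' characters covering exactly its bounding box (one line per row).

Answer: ##
#.
#.

Derivation:
Start:
#..
###
After rotation 1 (CCW):
.#
.#
##
After rotation 2 (CW):
#..
###
After rotation 3 (CW):
##
#.
#.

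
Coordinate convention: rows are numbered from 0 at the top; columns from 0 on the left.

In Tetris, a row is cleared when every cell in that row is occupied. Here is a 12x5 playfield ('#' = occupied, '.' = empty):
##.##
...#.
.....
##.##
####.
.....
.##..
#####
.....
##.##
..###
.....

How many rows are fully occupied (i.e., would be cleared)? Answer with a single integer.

Check each row:
  row 0: 1 empty cell -> not full
  row 1: 4 empty cells -> not full
  row 2: 5 empty cells -> not full
  row 3: 1 empty cell -> not full
  row 4: 1 empty cell -> not full
  row 5: 5 empty cells -> not full
  row 6: 3 empty cells -> not full
  row 7: 0 empty cells -> FULL (clear)
  row 8: 5 empty cells -> not full
  row 9: 1 empty cell -> not full
  row 10: 2 empty cells -> not full
  row 11: 5 empty cells -> not full
Total rows cleared: 1

Answer: 1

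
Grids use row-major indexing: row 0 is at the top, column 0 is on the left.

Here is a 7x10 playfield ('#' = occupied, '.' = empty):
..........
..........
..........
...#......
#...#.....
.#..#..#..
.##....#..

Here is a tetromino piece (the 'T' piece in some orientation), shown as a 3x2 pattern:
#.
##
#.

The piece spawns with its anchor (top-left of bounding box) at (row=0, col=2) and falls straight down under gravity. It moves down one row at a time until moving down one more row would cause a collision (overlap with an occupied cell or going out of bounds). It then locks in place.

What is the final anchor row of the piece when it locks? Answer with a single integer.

Spawn at (row=0, col=2). Try each row:
  row 0: fits
  row 1: fits
  row 2: blocked -> lock at row 1

Answer: 1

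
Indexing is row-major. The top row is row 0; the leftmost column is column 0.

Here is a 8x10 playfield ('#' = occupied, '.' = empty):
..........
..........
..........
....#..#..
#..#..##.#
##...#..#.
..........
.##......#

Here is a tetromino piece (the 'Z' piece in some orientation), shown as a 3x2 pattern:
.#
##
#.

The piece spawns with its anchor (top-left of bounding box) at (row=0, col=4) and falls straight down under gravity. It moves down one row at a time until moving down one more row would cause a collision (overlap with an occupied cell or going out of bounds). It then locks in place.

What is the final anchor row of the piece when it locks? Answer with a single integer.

Spawn at (row=0, col=4). Try each row:
  row 0: fits
  row 1: blocked -> lock at row 0

Answer: 0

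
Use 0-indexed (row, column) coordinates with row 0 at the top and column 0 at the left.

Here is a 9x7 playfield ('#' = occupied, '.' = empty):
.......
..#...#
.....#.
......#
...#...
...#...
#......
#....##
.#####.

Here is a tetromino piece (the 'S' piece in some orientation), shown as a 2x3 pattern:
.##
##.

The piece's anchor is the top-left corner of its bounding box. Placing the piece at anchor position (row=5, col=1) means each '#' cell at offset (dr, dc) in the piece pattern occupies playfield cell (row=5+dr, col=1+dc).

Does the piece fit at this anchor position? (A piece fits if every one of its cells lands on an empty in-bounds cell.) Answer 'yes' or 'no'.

Answer: no

Derivation:
Check each piece cell at anchor (5, 1):
  offset (0,1) -> (5,2): empty -> OK
  offset (0,2) -> (5,3): occupied ('#') -> FAIL
  offset (1,0) -> (6,1): empty -> OK
  offset (1,1) -> (6,2): empty -> OK
All cells valid: no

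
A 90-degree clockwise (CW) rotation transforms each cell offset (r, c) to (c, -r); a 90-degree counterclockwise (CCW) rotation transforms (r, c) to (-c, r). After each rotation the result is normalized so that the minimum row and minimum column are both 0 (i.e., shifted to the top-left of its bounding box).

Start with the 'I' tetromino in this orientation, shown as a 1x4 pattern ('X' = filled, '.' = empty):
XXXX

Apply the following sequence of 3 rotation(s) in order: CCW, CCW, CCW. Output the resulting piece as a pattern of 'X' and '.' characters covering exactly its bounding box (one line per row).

Answer: X
X
X
X

Derivation:
Start:
XXXX
After rotation 1 (CCW):
X
X
X
X
After rotation 2 (CCW):
XXXX
After rotation 3 (CCW):
X
X
X
X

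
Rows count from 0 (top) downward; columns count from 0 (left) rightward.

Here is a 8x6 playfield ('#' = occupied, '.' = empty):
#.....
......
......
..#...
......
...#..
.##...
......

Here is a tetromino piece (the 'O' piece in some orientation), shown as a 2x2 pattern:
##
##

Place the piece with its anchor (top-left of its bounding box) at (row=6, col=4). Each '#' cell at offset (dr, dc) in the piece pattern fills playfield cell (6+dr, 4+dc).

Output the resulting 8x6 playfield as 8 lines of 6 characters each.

Fill (6+0,4+0) = (6,4)
Fill (6+0,4+1) = (6,5)
Fill (6+1,4+0) = (7,4)
Fill (6+1,4+1) = (7,5)

Answer: #.....
......
......
..#...
......
...#..
.##.##
....##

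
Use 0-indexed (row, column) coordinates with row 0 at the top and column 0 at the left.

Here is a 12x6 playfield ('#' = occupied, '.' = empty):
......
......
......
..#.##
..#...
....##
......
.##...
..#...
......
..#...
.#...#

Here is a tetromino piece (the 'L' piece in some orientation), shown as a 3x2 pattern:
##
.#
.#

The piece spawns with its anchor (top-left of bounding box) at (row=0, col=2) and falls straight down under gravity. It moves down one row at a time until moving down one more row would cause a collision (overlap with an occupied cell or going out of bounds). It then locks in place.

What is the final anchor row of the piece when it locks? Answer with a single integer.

Answer: 2

Derivation:
Spawn at (row=0, col=2). Try each row:
  row 0: fits
  row 1: fits
  row 2: fits
  row 3: blocked -> lock at row 2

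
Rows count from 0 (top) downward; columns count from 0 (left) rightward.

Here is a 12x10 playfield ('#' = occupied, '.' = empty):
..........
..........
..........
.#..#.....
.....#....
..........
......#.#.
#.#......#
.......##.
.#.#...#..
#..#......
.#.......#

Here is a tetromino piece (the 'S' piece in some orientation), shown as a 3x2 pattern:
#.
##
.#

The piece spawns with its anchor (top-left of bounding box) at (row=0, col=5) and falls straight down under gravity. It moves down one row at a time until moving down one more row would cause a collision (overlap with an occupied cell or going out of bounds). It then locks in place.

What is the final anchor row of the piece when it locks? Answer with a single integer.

Spawn at (row=0, col=5). Try each row:
  row 0: fits
  row 1: fits
  row 2: fits
  row 3: blocked -> lock at row 2

Answer: 2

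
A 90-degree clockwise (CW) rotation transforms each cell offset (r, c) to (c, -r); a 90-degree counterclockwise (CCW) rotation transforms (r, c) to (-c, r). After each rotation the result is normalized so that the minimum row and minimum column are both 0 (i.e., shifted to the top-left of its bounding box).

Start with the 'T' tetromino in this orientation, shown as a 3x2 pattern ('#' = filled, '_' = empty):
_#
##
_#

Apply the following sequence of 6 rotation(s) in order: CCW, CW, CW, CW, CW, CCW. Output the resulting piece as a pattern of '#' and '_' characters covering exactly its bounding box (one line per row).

Start:
_#
##
_#
After rotation 1 (CCW):
###
_#_
After rotation 2 (CW):
_#
##
_#
After rotation 3 (CW):
_#_
###
After rotation 4 (CW):
#_
##
#_
After rotation 5 (CW):
###
_#_
After rotation 6 (CCW):
#_
##
#_

Answer: #_
##
#_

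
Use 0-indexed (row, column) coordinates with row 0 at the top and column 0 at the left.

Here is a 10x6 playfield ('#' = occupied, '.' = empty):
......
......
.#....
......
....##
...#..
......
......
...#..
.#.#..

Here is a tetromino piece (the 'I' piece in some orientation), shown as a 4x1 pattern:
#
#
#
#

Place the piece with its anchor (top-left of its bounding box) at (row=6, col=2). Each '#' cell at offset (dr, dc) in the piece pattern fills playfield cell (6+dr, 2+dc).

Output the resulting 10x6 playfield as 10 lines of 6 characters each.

Fill (6+0,2+0) = (6,2)
Fill (6+1,2+0) = (7,2)
Fill (6+2,2+0) = (8,2)
Fill (6+3,2+0) = (9,2)

Answer: ......
......
.#....
......
....##
...#..
..#...
..#...
..##..
.###..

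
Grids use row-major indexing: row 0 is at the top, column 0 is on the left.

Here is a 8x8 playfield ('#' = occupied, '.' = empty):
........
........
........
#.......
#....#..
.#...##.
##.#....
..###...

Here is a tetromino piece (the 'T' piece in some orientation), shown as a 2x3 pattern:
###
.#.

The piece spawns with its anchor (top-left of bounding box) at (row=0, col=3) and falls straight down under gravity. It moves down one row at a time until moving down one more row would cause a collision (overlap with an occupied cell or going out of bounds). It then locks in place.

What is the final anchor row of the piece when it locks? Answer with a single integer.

Answer: 3

Derivation:
Spawn at (row=0, col=3). Try each row:
  row 0: fits
  row 1: fits
  row 2: fits
  row 3: fits
  row 4: blocked -> lock at row 3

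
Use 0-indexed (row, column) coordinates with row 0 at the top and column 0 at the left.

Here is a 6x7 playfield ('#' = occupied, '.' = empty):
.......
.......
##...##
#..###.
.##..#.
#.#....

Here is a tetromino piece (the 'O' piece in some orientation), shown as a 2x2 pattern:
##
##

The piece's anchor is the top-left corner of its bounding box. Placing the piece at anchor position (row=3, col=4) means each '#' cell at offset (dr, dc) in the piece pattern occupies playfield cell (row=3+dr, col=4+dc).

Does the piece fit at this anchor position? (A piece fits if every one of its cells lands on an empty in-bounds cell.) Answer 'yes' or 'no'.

Answer: no

Derivation:
Check each piece cell at anchor (3, 4):
  offset (0,0) -> (3,4): occupied ('#') -> FAIL
  offset (0,1) -> (3,5): occupied ('#') -> FAIL
  offset (1,0) -> (4,4): empty -> OK
  offset (1,1) -> (4,5): occupied ('#') -> FAIL
All cells valid: no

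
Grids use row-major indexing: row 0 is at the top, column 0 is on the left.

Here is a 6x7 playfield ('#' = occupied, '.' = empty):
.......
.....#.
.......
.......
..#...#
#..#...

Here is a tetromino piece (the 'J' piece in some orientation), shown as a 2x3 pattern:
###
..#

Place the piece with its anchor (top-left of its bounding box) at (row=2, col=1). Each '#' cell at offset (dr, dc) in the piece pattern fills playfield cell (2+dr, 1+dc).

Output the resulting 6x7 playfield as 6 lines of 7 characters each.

Fill (2+0,1+0) = (2,1)
Fill (2+0,1+1) = (2,2)
Fill (2+0,1+2) = (2,3)
Fill (2+1,1+2) = (3,3)

Answer: .......
.....#.
.###...
...#...
..#...#
#..#...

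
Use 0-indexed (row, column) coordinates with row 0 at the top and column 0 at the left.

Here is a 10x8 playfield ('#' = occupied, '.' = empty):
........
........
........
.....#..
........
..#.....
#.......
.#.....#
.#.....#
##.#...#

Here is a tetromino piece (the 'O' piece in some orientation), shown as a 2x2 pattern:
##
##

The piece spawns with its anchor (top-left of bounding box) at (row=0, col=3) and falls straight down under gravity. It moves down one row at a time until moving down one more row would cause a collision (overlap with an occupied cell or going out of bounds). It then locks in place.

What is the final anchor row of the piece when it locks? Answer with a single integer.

Answer: 7

Derivation:
Spawn at (row=0, col=3). Try each row:
  row 0: fits
  row 1: fits
  row 2: fits
  row 3: fits
  row 4: fits
  row 5: fits
  row 6: fits
  row 7: fits
  row 8: blocked -> lock at row 7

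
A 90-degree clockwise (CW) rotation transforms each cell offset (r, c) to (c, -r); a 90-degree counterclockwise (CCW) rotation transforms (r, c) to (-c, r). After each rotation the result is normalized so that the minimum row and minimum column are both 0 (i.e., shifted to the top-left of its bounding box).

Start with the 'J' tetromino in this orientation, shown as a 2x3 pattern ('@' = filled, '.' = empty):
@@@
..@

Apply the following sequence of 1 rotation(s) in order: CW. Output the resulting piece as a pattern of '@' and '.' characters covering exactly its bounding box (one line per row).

Start:
@@@
..@
After rotation 1 (CW):
.@
.@
@@

Answer: .@
.@
@@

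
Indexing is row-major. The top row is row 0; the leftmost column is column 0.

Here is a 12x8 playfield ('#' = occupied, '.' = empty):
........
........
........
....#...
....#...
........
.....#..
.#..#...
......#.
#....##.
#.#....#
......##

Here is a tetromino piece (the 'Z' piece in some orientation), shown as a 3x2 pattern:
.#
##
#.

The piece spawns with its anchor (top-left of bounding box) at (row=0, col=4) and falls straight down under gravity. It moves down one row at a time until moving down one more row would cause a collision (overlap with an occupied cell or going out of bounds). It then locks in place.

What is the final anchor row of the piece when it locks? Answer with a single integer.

Spawn at (row=0, col=4). Try each row:
  row 0: fits
  row 1: blocked -> lock at row 0

Answer: 0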